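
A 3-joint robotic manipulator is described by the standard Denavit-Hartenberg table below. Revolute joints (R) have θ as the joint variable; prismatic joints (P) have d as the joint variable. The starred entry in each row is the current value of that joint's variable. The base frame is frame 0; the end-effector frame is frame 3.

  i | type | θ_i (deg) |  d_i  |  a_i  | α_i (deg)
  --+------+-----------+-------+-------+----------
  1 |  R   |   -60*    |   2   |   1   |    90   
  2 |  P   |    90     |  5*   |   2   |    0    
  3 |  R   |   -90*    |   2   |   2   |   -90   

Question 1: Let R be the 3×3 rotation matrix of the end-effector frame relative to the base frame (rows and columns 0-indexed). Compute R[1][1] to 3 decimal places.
End-effector y-axis (col 1 of R) = (0.8660,0.5000,0.0000)
R[1][1] = 0.5000

0.500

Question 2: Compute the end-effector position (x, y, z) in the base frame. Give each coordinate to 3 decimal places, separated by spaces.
after link 1: o_1 = (0.5000, -0.8660, 2.0000)
after link 2: o_2 = (-3.8301, -3.3660, 4.0000)
after link 3: o_3 = (-4.5622, -6.0981, 4.0000)

-4.562 -6.098 4.000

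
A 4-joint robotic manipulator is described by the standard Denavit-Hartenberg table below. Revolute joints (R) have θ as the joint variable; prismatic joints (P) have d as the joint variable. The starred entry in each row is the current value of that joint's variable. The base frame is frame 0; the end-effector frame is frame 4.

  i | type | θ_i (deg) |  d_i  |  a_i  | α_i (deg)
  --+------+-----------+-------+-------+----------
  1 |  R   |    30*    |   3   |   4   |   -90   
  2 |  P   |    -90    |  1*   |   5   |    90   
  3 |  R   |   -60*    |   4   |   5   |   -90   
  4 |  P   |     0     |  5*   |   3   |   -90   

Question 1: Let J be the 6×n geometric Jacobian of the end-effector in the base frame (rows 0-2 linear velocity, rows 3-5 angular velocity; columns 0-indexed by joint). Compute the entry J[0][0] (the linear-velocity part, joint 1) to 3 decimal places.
axis z_0 = ẑ; lever o_n−o_0 = (1.7141,-2.9689,16.3301)
cross product → J_v[:, 0] = (2.9689,1.7141,-0.0000)
J_ω[:, 0] = z_0
entry J[0][0] = 2.9689

2.969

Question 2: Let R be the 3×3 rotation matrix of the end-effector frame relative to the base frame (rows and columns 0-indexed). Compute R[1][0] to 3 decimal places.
-0.750

End-effector x-axis (col 0 of R) = (0.4330,-0.7500,0.5000)
R[1][0] = -0.7500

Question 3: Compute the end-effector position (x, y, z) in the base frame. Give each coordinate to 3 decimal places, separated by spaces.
after link 1: o_1 = (3.4641, 2.0000, 3.0000)
after link 2: o_2 = (2.9641, 2.8660, 8.0000)
after link 3: o_3 = (1.6651, -2.8840, 10.5000)
after link 4: o_4 = (1.7141, -2.9689, 16.3301)

1.714 -2.969 16.330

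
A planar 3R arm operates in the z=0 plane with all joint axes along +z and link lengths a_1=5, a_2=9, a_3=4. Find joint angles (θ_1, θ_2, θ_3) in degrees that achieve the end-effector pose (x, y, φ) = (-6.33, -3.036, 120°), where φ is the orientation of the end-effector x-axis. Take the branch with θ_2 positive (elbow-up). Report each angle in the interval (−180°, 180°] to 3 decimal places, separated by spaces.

wrist centre = target − a_3·(cos φ, sin φ) = (-4.3300, -6.5001)
cos θ_2 = (61.0002−5²−9²)/(2·5·9) = -0.5000; θ_2 = 119.9998° (elbow-up)
β = atan2(-6.5001,-4.3300) = -123.6693°; ψ = atan2(7.7942,0.5000) = 86.3293°
θ_1 = β − ψ = -209.9987°
θ_3 = φ − θ_1 − θ_2 = -150.0012° (wrapped to (-180°,180°])

150.001 120.000 -150.001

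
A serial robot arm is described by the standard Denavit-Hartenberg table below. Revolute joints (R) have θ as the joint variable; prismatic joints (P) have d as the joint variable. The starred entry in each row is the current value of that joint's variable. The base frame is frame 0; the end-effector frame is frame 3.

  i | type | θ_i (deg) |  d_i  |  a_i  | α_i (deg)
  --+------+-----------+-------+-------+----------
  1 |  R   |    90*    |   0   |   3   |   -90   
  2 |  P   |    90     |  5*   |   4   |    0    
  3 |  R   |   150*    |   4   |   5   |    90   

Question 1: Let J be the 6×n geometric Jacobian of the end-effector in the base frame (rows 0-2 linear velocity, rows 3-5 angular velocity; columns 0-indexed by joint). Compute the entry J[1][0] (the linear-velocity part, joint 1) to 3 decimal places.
-9.000

axis z_0 = ẑ; lever o_n−o_0 = (-9.0000,0.5000,0.3301)
cross product → J_v[:, 0] = (-0.5000,-9.0000,0.0000)
J_ω[:, 0] = z_0
entry J[1][0] = -9.0000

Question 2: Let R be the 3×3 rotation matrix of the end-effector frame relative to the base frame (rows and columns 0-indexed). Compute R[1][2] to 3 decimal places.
End-effector z-axis (col 2 of R) = (-0.0000,-0.8660,-0.5000)
R[1][2] = -0.8660

-0.866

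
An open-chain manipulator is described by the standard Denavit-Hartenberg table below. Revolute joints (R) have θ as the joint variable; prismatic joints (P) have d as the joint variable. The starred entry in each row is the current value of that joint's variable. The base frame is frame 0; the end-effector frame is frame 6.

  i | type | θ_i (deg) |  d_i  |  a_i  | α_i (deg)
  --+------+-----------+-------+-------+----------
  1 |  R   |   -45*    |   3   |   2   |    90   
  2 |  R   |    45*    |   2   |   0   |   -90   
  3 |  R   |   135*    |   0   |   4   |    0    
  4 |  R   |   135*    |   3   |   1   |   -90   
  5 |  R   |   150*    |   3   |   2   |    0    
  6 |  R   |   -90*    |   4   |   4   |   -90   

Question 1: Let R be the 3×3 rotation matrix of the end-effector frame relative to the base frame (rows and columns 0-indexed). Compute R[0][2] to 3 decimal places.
0.862

End-effector z-axis (col 2 of R) = (0.8624,0.3624,-0.3536)
R[0][2] = 0.8624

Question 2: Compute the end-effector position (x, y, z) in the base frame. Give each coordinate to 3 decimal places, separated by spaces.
after link 1: o_1 = (1.4142, -1.4142, 3.0000)
after link 2: o_2 = (0.0000, -2.8284, 3.0000)
after link 3: o_3 = (0.5858, 0.5858, 1.0000)
after link 4: o_4 = (-1.6213, 1.3787, 3.1213)
after link 5: o_5 = (1.6034, 0.6034, 4.5355)
after link 6: o_6 = (3.9213, -4.5428, 4.9145)

3.921 -4.543 4.914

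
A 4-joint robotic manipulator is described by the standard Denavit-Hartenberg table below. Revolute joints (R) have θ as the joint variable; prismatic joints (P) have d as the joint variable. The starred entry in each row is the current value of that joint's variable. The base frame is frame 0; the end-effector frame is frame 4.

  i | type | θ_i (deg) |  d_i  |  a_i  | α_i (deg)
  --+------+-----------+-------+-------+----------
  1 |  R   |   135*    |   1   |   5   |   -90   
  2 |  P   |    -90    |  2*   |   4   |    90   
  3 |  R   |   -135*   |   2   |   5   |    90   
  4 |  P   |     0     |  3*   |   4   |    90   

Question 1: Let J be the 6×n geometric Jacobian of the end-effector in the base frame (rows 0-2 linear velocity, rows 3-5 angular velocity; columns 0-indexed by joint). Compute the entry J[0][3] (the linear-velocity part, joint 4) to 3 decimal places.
prismatic axis z_3 = (-0.5000,-0.5000,-0.7071)
J_v[:, 3] = z_3; J_ω[:, 3] = (0,0,0)
entry J[0][3] = -0.5000

-0.500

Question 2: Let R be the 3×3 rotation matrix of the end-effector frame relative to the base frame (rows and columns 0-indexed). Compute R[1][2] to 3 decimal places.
End-effector z-axis (col 2 of R) = (-0.7071,0.7071,-0.0000)
R[1][2] = 0.7071

0.707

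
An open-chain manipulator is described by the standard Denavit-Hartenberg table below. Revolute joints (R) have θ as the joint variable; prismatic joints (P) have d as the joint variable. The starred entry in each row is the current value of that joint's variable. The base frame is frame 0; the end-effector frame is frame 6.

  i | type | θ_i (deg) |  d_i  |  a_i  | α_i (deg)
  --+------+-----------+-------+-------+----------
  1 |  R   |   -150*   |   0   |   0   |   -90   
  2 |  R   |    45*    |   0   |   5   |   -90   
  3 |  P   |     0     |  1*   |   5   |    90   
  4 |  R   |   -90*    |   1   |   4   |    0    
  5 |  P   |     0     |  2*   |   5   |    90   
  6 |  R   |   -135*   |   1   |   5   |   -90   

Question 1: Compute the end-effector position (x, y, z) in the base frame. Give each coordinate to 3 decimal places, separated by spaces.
after link 1: o_1 = (0.0000, 0.0000, 0.0000)
after link 2: o_2 = (-3.0619, -1.7678, -3.5355)
after link 3: o_3 = (-5.5114, -3.1820, -7.7782)
after link 4: o_4 = (-7.4608, -5.4622, -4.9497)
after link 5: o_5 = (-9.5227, -8.9620, -1.4142)
after link 6: o_6 = (-8.5130, -4.2966, -3.2071)

-8.513 -4.297 -3.207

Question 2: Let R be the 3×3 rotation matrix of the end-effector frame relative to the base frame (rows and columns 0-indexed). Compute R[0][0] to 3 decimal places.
0.079

End-effector x-axis (col 0 of R) = (0.0795,0.8624,-0.5000)
R[0][0] = 0.0795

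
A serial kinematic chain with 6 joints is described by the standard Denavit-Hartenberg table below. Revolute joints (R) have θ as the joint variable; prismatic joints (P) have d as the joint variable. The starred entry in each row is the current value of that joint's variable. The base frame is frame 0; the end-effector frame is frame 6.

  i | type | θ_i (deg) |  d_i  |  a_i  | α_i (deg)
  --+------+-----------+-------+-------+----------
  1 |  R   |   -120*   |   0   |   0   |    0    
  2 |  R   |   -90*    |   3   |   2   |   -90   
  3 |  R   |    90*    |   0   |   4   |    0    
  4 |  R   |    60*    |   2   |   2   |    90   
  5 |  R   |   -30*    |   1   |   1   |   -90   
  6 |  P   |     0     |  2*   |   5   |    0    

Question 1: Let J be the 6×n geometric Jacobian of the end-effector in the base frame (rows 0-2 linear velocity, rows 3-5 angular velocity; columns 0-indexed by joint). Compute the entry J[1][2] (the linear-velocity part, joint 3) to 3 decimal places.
axis z_2 = (-0.5000,-0.8660,0.0000); lever o_n−o_2 = (5.3481,-3.9330,-8.9641)
cross product → J_v[:, 2] = (7.7631,-4.4821,6.5981)
J_ω[:, 2] = z_2
entry J[1][2] = -4.4821

-4.482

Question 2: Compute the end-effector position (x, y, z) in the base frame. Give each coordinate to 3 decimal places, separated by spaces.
after link 1: o_1 = (0.0000, 0.0000, 0.0000)
after link 2: o_2 = (-1.7321, 1.0000, 3.0000)
after link 3: o_3 = (-1.7321, 1.0000, -1.0000)
after link 4: o_4 = (-1.2321, -1.5981, -2.0000)
after link 5: o_5 = (-0.7655, -1.2901, -3.2990)
after link 6: o_6 = (3.6160, -2.9330, -5.9641)

3.616 -2.933 -5.964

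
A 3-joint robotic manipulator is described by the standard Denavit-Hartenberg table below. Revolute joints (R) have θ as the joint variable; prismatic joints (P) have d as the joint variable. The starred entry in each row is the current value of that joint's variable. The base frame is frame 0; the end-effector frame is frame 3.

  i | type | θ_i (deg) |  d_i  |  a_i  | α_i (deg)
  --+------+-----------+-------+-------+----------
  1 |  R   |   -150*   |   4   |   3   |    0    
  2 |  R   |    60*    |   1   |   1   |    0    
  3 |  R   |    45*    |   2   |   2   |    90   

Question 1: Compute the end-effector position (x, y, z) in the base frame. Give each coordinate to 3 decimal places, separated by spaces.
-1.184 -3.914 7.000

after link 1: o_1 = (-2.5981, -1.5000, 4.0000)
after link 2: o_2 = (-2.5981, -2.5000, 5.0000)
after link 3: o_3 = (-1.1839, -3.9142, 7.0000)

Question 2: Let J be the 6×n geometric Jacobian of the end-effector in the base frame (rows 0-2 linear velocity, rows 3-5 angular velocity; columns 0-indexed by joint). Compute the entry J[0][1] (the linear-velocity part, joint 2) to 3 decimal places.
axis z_1 = (0.0000,0.0000,1.0000); lever o_n−o_1 = (1.4142,-2.4142,3.0000)
cross product → J_v[:, 1] = (2.4142,1.4142,-0.0000)
J_ω[:, 1] = z_1
entry J[0][1] = 2.4142

2.414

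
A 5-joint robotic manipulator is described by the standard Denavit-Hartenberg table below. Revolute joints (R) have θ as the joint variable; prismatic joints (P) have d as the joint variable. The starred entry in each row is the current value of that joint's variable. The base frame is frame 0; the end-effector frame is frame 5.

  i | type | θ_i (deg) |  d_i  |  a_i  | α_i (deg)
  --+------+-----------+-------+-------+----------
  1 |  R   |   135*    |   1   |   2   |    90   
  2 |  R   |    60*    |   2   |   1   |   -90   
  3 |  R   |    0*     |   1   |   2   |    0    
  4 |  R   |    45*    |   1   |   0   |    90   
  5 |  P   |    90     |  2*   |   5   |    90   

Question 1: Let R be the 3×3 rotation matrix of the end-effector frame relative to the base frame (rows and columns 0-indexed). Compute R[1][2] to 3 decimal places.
End-effector z-axis (col 2 of R) = (-0.7500,-0.2500,0.6124)
R[1][2] = -0.2500

-0.250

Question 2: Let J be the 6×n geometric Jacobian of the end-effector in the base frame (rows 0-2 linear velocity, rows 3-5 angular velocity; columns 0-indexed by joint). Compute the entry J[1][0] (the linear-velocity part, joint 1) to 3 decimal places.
3.726

axis z_0 = ẑ; lever o_n−o_0 = (3.7259,1.1025,8.3228)
cross product → J_v[:, 0] = (-1.1025,3.7259,0.0000)
J_ω[:, 0] = z_0
entry J[1][0] = 3.7259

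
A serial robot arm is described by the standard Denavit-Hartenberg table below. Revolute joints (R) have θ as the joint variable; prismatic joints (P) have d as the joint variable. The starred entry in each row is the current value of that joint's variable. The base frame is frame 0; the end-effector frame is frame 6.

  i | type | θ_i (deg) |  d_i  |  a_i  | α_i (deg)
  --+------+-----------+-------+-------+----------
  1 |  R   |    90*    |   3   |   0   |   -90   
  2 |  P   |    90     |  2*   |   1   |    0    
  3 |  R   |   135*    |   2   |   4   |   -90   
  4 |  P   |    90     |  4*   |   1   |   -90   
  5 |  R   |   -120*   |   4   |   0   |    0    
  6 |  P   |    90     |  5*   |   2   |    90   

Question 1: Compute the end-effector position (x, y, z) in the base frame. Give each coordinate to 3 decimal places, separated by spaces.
after link 1: o_1 = (0.0000, 0.0000, 3.0000)
after link 2: o_2 = (-2.0000, 0.0000, 2.0000)
after link 3: o_3 = (-4.0000, -2.8284, 4.8284)
after link 4: o_4 = (-3.0000, -0.0000, 7.6569)
after link 5: o_5 = (-3.0000, 2.8284, 4.8284)
after link 6: o_6 = (-1.2679, 7.0711, 2.0000)

-1.268 7.071 2.000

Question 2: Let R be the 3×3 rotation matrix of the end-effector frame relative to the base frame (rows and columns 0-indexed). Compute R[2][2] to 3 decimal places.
End-effector z-axis (col 2 of R) = (-0.5000,0.6124,0.6124)
R[2][2] = 0.6124

0.612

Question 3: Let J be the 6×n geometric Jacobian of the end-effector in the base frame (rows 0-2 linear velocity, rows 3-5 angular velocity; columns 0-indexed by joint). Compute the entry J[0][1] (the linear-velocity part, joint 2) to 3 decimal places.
-1.000

prismatic axis z_1 = (-1.0000,0.0000,0.0000)
J_v[:, 1] = z_1; J_ω[:, 1] = (0,0,0)
entry J[0][1] = -1.0000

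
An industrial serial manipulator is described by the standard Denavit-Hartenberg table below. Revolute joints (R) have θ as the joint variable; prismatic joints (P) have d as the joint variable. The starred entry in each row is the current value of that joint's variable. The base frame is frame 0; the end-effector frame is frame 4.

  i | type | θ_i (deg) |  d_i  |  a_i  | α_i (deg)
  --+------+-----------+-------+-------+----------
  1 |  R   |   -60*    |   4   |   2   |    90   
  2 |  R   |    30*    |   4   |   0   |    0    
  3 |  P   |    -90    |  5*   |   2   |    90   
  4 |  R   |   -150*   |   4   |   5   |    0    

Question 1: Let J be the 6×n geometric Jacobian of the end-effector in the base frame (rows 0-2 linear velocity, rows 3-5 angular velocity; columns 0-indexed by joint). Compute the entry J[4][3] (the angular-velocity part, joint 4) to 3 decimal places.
0.750

axis z_3 = (-0.4330,0.7500,-0.5000); lever o_n−o_3 = (-0.6495,6.1250,1.7500)
cross product → J_v[:, 3] = (4.3750,1.0825,-2.1651)
J_ω[:, 3] = z_3
entry J[4][3] = 0.7500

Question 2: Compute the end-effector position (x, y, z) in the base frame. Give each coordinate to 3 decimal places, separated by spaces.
after link 1: o_1 = (1.0000, -1.7321, 4.0000)
after link 2: o_2 = (-2.4641, -3.7321, 4.0000)
after link 3: o_3 = (-6.2942, -7.0981, 2.2679)
after link 4: o_4 = (-6.9437, -0.9731, 4.0179)

-6.944 -0.973 4.018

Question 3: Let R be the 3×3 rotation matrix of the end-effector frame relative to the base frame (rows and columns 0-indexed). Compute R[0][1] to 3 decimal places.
0.875

End-effector y-axis (col 1 of R) = (0.8750,0.2165,-0.4330)
R[0][1] = 0.8750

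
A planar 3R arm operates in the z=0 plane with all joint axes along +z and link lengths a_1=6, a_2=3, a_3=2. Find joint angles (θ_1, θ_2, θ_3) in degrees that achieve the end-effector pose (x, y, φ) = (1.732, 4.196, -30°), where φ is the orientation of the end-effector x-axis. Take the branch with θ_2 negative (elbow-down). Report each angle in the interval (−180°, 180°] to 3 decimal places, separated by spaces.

wrist centre = target − a_3·(cos φ, sin φ) = (-0.0001, 5.1960)
cos θ_2 = (26.9984−6²−3²)/(2·6·3) = -0.5000; θ_2 = -120.0029° (elbow-down)
β = atan2(5.1960,-0.0001) = 90.0006°; ψ = atan2(-2.5980,4.4999) = -30.0000°
θ_1 = β − ψ = 120.0006°
θ_3 = φ − θ_1 − θ_2 = -29.9976° (wrapped to (-180°,180°])

120.001 -120.003 -29.998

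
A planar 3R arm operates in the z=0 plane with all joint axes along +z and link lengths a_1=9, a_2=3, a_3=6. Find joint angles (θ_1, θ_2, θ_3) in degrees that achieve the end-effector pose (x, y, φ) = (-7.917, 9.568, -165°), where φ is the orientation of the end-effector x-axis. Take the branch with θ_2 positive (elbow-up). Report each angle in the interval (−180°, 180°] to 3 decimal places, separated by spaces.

89.998 45.013 59.989

wrist centre = target − a_3·(cos φ, sin φ) = (-2.1214, 11.1209)
cos θ_2 = (128.1753−9²−3²)/(2·9·3) = 0.7069; θ_2 = 45.0128° (elbow-up)
β = atan2(11.1209,-2.1214) = 100.8001°; ψ = atan2(2.1218,11.1208) = 10.8019°
θ_1 = β − ψ = 89.9982°
θ_3 = φ − θ_1 − θ_2 = 59.9890° (wrapped to (-180°,180°])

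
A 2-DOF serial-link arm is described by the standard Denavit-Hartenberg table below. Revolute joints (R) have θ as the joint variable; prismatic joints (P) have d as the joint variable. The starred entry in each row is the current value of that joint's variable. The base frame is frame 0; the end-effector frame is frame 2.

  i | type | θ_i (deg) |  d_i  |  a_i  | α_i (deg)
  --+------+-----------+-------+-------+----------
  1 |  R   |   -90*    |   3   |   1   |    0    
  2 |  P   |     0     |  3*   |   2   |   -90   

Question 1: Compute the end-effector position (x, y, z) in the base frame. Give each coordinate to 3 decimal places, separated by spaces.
after link 1: o_1 = (0.0000, -1.0000, 3.0000)
after link 2: o_2 = (0.0000, -3.0000, 6.0000)

0.000 -3.000 6.000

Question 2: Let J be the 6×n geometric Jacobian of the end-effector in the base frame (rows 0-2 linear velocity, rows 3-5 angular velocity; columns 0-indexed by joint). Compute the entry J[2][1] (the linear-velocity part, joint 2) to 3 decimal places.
1.000

prismatic axis z_1 = (0.0000,0.0000,1.0000)
J_v[:, 1] = z_1; J_ω[:, 1] = (0,0,0)
entry J[2][1] = 1.0000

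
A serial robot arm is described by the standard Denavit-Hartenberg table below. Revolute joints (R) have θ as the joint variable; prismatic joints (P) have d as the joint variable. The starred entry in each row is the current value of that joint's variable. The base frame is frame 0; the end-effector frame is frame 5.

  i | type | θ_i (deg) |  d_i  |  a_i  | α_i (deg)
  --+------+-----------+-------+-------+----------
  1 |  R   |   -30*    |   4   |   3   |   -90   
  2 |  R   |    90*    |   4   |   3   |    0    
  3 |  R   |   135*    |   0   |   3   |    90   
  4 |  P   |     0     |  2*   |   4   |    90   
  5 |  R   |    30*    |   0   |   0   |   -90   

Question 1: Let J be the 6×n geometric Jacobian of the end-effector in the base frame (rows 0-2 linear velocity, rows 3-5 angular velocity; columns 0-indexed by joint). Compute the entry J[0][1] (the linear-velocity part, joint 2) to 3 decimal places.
0.464

axis z_1 = (0.5000,0.8660,0.0000); lever o_n−o_1 = (-3.5114,6.6461,0.5355)
cross product → J_v[:, 1] = (0.4638,-0.2678,6.3640)
J_ω[:, 1] = z_1
entry J[0][1] = 0.4638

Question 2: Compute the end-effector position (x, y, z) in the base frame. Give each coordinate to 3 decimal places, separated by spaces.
-0.913 5.146 4.536

after link 1: o_1 = (2.5981, -1.5000, 4.0000)
after link 2: o_2 = (4.5981, 1.9641, 1.0000)
after link 3: o_3 = (2.7610, 3.0248, 3.1213)
after link 4: o_4 = (-0.9133, 5.1461, 4.5355)
after link 5: o_5 = (-0.9133, 5.1461, 4.5355)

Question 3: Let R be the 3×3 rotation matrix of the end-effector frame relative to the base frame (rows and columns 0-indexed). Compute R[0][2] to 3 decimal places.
End-effector z-axis (col 2 of R) = (-0.2241,0.1294,-0.9659)
R[0][2] = -0.2241

-0.224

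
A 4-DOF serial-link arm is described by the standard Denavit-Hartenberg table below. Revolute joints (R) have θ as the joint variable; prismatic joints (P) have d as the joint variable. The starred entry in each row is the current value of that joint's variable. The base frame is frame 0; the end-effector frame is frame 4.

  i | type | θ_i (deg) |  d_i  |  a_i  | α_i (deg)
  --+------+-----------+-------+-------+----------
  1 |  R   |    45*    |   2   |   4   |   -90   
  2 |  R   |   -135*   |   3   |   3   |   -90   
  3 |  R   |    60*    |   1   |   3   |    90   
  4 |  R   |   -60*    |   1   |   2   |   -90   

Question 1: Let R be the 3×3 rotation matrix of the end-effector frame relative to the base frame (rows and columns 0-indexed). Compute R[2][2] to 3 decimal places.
End-effector z-axis (col 2 of R) = (0.5638,-0.4968,0.6597)
R[2][2] = 0.6597

0.660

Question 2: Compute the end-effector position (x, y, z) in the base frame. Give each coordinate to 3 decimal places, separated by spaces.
after link 1: o_1 = (2.8284, 2.8284, 2.0000)
after link 2: o_2 = (-0.7929, 3.4497, 4.1213)
after link 3: o_3 = (0.7942, 1.3626, 5.8891)
after link 4: o_4 = (-0.4960, -0.4452, 5.6303)

-0.496 -0.445 5.630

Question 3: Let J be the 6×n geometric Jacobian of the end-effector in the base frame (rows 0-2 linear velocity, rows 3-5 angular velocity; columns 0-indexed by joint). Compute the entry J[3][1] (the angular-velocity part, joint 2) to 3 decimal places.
axis z_1 = (-0.7071,0.7071,0.0000); lever o_n−o_1 = (-3.3244,-3.2737,3.6303)
cross product → J_v[:, 1] = (2.5670,2.5670,4.6655)
J_ω[:, 1] = z_1
entry J[3][1] = -0.7071

-0.707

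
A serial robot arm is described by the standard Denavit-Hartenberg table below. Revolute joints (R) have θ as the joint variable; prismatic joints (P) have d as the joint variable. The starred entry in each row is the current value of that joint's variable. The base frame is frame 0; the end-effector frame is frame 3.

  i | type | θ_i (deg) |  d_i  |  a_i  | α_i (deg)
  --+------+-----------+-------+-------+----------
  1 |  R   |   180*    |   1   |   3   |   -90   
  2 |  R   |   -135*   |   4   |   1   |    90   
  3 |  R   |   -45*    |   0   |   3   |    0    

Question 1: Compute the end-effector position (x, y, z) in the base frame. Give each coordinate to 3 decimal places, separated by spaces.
after link 1: o_1 = (-3.0000, 0.0000, 1.0000)
after link 2: o_2 = (-2.2929, -4.0000, 1.7071)
after link 3: o_3 = (-0.7929, -1.8787, 3.2071)

-0.793 -1.879 3.207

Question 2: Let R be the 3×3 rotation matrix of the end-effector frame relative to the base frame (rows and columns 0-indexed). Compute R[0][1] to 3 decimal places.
0.500

End-effector y-axis (col 1 of R) = (0.5000,-0.7071,0.5000)
R[0][1] = 0.5000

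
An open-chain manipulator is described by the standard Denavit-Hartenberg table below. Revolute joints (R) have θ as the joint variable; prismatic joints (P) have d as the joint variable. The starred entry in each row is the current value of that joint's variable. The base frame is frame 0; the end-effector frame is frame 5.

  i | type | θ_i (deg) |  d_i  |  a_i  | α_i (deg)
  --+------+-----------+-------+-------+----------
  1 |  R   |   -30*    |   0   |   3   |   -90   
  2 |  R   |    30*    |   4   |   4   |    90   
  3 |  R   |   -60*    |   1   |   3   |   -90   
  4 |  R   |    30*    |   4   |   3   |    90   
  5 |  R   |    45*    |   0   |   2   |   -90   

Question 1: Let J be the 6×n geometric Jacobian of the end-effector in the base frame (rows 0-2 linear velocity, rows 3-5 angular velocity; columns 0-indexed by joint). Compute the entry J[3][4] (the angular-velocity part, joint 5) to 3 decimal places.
0.346

axis z_4 = (0.3460,-0.6998,0.6250); lever o_n−o_4 = (0.8949,-0.9249,-1.5309)
cross product → J_v[:, 4] = (1.6493,1.0890,0.3062)
J_ω[:, 4] = z_4
entry J[3][4] = 0.3460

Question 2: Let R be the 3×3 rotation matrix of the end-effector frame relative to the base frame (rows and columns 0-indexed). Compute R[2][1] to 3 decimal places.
-0.625

End-effector y-axis (col 1 of R) = (-0.3460,0.6998,-0.6250)
R[2][1] = -0.6250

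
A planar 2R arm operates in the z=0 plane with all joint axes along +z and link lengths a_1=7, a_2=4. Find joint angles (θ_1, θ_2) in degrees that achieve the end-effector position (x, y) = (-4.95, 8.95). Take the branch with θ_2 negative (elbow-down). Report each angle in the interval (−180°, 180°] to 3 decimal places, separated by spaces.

134.997 -44.990

cos θ_2 = (104.6050−7²−4²)/(2·7·4) = 0.7072; θ_2 = -44.9898° (elbow-down)
β = atan2(8.9500,-4.9500) = 118.9458°; ψ = atan2(-2.8279,9.8289) = -16.0513°
θ_1 = β − ψ = 134.9971°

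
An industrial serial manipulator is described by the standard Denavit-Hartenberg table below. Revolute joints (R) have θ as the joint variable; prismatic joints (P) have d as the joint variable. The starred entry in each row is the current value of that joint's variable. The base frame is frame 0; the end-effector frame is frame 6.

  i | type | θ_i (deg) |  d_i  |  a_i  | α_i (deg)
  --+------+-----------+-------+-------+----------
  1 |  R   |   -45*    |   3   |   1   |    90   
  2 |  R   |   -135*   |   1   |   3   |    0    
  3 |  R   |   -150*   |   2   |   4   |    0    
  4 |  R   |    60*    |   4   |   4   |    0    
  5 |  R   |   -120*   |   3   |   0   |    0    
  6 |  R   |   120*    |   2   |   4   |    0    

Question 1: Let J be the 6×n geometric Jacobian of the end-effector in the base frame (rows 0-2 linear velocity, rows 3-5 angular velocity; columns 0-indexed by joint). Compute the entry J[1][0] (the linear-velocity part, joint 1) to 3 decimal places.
-12.546

axis z_0 = ẑ; lever o_n−o_0 = (-12.5461,-4.4244,10.3992)
cross product → J_v[:, 0] = (4.4244,-12.5461,0.0000)
J_ω[:, 0] = z_0
entry J[1][0] = -12.5461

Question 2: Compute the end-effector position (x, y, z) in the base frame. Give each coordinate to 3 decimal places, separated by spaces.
-12.546 -4.424 10.399

after link 1: o_1 = (0.7071, -0.7071, 3.0000)
after link 2: o_2 = (-1.5000, 0.0858, 0.8787)
after link 3: o_3 = (-2.1822, -2.0605, 4.7424)
after link 4: o_4 = (-7.0106, -2.8889, 7.5708)
after link 5: o_5 = (-9.1319, -5.0102, 7.5708)
after link 6: o_6 = (-12.5461, -4.4244, 10.3992)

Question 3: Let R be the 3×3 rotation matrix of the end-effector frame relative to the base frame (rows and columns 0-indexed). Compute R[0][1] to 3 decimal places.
-0.500

End-effector y-axis (col 1 of R) = (-0.5000,0.5000,-0.7071)
R[0][1] = -0.5000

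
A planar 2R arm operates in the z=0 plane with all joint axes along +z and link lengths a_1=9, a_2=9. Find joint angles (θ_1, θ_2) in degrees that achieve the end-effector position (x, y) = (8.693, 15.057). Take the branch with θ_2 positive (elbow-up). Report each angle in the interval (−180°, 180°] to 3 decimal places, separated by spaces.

cos θ_2 = (302.2815−9²−9²)/(2·9·9) = 0.8659; θ_2 = 30.0103° (elbow-up)
β = atan2(15.0570,8.6930) = 60.0005°; ψ = atan2(4.5014,16.7934) = 15.0052°
θ_1 = β − ψ = 44.9953°

44.995 30.010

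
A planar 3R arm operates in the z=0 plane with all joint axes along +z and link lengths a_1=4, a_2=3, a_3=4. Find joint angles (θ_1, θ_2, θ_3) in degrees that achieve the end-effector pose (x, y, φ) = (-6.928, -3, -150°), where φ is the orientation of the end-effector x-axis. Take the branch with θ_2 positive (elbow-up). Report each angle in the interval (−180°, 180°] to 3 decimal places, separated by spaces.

wrist centre = target − a_3·(cos φ, sin φ) = (-3.4639, -1.0000)
cos θ_2 = (12.9986−4²−3²)/(2·4·3) = -0.5001; θ_2 = 120.0039° (elbow-up)
β = atan2(-1.0000,-3.4639) = -163.8970°; ψ = atan2(2.5980,2.4998) = 46.1030°
θ_1 = β − ψ = -210.0000°
θ_3 = φ − θ_1 − θ_2 = -60.0039° (wrapped to (-180°,180°])

150.000 120.004 -60.004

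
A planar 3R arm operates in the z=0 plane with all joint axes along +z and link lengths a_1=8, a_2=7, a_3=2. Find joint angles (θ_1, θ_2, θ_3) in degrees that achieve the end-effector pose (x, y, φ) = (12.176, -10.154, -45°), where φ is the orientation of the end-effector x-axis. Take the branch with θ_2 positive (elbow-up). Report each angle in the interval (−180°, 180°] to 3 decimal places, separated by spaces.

wrist centre = target − a_3·(cos φ, sin φ) = (10.7618, -8.7398)
cos θ_2 = (192.1999−8²−7²)/(2·8·7) = 0.7071; θ_2 = 44.9971° (elbow-up)
β = atan2(-8.7398,10.7618) = -39.0805°; ψ = atan2(4.9495,12.9500) = 20.9169°
θ_1 = β − ψ = -59.9974°
θ_3 = φ − θ_1 − θ_2 = -29.9997° (wrapped to (-180°,180°])

-59.997 44.997 -30.000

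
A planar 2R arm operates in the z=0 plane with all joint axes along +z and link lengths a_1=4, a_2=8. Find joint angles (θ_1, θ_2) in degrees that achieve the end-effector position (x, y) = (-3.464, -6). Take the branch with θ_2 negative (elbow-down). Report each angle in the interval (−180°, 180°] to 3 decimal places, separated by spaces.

cos θ_2 = (47.9993−4²−8²)/(2·4·8) = -0.5000; θ_2 = -120.0007° (elbow-down)
β = atan2(-6.0000,-3.4640) = -119.9993°; ψ = atan2(-6.9282,-0.0001) = -90.0007°
θ_1 = β − ψ = -29.9985°

-29.999 -120.001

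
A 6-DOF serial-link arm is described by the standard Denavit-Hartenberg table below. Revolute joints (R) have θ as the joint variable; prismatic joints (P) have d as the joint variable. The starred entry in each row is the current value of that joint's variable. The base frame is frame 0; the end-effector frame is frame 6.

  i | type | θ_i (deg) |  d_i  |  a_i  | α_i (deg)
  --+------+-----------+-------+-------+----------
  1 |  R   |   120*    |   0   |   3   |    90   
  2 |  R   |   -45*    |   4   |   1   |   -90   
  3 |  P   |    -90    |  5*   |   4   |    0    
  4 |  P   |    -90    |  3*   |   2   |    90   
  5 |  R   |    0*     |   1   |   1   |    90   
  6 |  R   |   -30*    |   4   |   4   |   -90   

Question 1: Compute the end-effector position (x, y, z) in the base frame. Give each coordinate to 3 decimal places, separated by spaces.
after link 1: o_1 = (-1.5000, 2.5981, 0.0000)
after link 2: o_2 = (1.6105, 5.2104, -0.7071)
after link 3: o_3 = (3.3069, 10.2723, 2.8284)
after link 4: o_4 = (2.9533, 10.8847, 6.3640)
after link 5: o_5 = (2.4409, 9.7723, 7.0711)
after link 6: o_6 = (6.8119, 6.2015, 6.6921)

6.812 6.202 6.692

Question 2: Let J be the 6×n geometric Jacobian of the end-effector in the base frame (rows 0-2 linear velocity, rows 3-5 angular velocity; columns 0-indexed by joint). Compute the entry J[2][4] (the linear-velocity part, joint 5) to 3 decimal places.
5.985

axis z_4 = (-0.8660,-0.5000,0.0000); lever o_n−o_4 = (3.8585,-4.6832,0.3282)
cross product → J_v[:, 4] = (-0.1641,0.2842,5.9850)
J_ω[:, 4] = z_4
entry J[2][4] = 5.9850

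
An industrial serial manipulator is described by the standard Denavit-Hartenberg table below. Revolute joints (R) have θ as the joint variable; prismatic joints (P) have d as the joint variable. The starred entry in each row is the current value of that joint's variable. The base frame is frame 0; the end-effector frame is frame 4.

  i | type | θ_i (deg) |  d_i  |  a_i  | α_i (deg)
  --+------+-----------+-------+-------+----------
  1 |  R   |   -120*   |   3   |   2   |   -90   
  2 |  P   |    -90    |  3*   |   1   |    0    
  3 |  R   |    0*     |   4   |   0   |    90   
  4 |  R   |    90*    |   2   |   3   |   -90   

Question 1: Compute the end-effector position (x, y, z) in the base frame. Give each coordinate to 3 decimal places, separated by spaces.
8.660 -5.000 4.000

after link 1: o_1 = (-1.0000, -1.7321, 3.0000)
after link 2: o_2 = (1.5981, -3.2321, 4.0000)
after link 3: o_3 = (5.0622, -5.2321, 4.0000)
after link 4: o_4 = (8.6603, -5.0000, 4.0000)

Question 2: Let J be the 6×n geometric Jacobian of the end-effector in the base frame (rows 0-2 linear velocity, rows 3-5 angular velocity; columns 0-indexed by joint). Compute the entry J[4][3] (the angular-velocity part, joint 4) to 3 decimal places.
0.866

axis z_3 = (0.5000,0.8660,0.0000); lever o_n−o_3 = (3.5981,0.2321,0.0000)
cross product → J_v[:, 3] = (0.0000,-0.0000,-3.0000)
J_ω[:, 3] = z_3
entry J[4][3] = 0.8660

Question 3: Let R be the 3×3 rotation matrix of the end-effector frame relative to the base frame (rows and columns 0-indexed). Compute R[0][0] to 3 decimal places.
0.866

End-effector x-axis (col 0 of R) = (0.8660,-0.5000,0.0000)
R[0][0] = 0.8660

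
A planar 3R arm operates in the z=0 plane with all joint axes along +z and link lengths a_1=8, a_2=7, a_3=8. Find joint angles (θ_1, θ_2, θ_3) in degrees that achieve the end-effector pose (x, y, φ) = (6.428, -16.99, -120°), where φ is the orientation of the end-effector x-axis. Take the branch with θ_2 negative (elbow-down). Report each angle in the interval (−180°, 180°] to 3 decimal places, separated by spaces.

wrist centre = target − a_3·(cos φ, sin φ) = (10.4280, -10.0618)
cos θ_2 = (209.9829−8²−7²)/(2·8·7) = 0.8659; θ_2 = -30.0122° (elbow-down)
β = atan2(-10.0618,10.4280) = -43.9761°; ψ = atan2(-3.5013,14.0614) = -13.9823°
θ_1 = β − ψ = -29.9938°
θ_3 = φ − θ_1 − θ_2 = -59.9940° (wrapped to (-180°,180°])

-29.994 -30.012 -59.994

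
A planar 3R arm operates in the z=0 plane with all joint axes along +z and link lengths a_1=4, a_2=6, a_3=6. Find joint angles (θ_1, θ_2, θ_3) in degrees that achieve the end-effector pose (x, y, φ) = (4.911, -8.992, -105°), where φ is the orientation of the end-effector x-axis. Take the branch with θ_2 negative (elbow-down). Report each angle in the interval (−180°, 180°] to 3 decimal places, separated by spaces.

wrist centre = target − a_3·(cos φ, sin φ) = (6.4639, -3.1964)
cos θ_2 = (51.9994−4²−6²)/(2·4·6) = -0.0000; θ_2 = -90.0007° (elbow-down)
β = atan2(-3.1964,6.4639) = -26.3127°; ψ = atan2(-6.0000,3.9999) = -56.3104°
θ_1 = β − ψ = 29.9977°
θ_3 = φ − θ_1 − θ_2 = -44.9971° (wrapped to (-180°,180°])

29.998 -90.001 -44.997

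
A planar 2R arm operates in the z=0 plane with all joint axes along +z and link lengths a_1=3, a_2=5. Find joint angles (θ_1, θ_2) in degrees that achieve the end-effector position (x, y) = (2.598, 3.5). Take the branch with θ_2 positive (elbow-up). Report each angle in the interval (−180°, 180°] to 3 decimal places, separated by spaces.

cos θ_2 = (18.9996−3²−5²)/(2·3·5) = -0.5000; θ_2 = 120.0009° (elbow-up)
β = atan2(3.5000,2.5980) = 53.4140°; ψ = atan2(4.3301,0.4999) = 83.4140°
θ_1 = β − ψ = -30.0000°

-30.000 120.001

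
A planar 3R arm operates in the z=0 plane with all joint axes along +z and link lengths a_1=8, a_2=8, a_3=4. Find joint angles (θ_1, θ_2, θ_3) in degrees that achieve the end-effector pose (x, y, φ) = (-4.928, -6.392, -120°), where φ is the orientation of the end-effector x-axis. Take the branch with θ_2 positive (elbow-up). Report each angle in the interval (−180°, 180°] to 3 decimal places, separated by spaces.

wrist centre = target − a_3·(cos φ, sin φ) = (-2.9280, -2.9279)
cos θ_2 = (17.1458−8²−8²)/(2·8·8) = -0.8660; θ_2 = 150.0027° (elbow-up)
β = atan2(-2.9279,-2.9280) = -135.0010°; ψ = atan2(3.9997,1.0716) = 75.0013°
θ_1 = β − ψ = -210.0023°
θ_3 = φ − θ_1 − θ_2 = -60.0003° (wrapped to (-180°,180°])

149.998 150.003 -60.000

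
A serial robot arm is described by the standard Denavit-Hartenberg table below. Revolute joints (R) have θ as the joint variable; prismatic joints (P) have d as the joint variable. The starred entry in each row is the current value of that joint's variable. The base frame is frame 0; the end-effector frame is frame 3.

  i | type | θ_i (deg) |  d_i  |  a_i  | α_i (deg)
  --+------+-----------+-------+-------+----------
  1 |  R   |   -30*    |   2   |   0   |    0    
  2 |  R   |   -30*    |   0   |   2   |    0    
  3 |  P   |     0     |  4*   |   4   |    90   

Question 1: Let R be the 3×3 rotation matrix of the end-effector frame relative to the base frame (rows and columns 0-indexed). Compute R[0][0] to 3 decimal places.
0.500

End-effector x-axis (col 0 of R) = (0.5000,-0.8660,0.0000)
R[0][0] = 0.5000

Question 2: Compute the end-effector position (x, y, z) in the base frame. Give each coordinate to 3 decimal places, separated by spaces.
after link 1: o_1 = (0.0000, 0.0000, 2.0000)
after link 2: o_2 = (1.0000, -1.7321, 2.0000)
after link 3: o_3 = (3.0000, -5.1962, 6.0000)

3.000 -5.196 6.000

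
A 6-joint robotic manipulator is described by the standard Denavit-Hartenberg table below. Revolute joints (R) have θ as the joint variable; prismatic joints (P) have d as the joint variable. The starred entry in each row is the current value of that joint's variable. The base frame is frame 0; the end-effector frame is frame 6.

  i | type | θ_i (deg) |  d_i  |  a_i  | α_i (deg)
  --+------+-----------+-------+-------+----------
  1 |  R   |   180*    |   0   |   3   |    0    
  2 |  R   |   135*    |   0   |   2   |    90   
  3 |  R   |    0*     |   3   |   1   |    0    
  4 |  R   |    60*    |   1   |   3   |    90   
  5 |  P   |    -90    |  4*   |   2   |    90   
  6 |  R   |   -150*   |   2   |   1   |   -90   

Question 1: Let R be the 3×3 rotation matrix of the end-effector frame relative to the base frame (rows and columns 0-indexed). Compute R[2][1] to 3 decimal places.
End-effector y-axis (col 1 of R) = (0.3536,-0.3536,0.8660)
R[2][1] = 0.8660

0.866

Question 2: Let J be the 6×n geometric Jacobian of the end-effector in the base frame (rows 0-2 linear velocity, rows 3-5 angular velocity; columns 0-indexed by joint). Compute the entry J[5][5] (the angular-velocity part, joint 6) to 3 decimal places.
axis z_5 = (-0.3536,0.3536,-0.8660); lever o_n−o_5 = (-1.6257,0.4009,-1.4821)
cross product → J_v[:, 5] = (-0.1768,0.8839,0.4330)
J_ω[:, 5] = z_5
entry J[5][5] = -0.8660

-0.866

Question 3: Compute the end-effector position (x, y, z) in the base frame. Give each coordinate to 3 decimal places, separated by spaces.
-0.408 -6.645 -0.884

after link 1: o_1 = (-3.0000, 0.0000, 0.0000)
after link 2: o_2 = (-1.5858, -1.4142, 0.0000)
after link 3: o_3 = (-3.0000, -4.2426, 0.0000)
after link 4: o_4 = (-2.6464, -6.0104, 2.5981)
after link 5: o_5 = (1.2173, -7.0457, 0.5981)
after link 6: o_6 = (-0.4084, -6.6448, -0.8840)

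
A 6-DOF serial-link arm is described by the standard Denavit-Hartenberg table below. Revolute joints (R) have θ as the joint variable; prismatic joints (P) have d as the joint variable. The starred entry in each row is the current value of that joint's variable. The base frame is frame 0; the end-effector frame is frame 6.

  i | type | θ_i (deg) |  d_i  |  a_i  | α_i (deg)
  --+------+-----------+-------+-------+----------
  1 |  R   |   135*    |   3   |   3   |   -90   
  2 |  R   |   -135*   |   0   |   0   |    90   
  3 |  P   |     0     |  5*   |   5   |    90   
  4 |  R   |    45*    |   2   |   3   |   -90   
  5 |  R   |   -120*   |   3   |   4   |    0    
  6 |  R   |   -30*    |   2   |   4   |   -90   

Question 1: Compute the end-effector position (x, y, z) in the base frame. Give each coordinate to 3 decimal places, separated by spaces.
after link 1: o_1 = (-2.1213, 2.1213, 3.0000)
after link 2: o_2 = (-2.1213, 2.1213, 3.0000)
after link 3: o_3 = (2.8787, -2.8787, 3.0000)
after link 4: o_4 = (6.4142, -3.5858, 3.0000)
after link 5: o_5 = (7.4495, 0.2779, -0.0000)
after link 6: o_6 = (6.4142, 4.1416, -2.0000)

6.414 4.142 -2.000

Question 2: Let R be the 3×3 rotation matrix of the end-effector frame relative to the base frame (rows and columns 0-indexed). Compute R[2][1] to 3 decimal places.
1.000

End-effector y-axis (col 1 of R) = (-0.0000,0.0000,1.0000)
R[2][1] = 1.0000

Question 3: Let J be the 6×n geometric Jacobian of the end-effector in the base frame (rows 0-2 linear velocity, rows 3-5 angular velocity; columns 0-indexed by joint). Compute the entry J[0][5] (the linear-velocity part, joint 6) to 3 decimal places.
3.864

axis z_5 = (0.0000,-0.0000,-1.0000); lever o_n−o_5 = (-1.0353,3.8637,-2.0000)
cross product → J_v[:, 5] = (3.8637,1.0353,0.0000)
J_ω[:, 5] = z_5
entry J[0][5] = 3.8637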